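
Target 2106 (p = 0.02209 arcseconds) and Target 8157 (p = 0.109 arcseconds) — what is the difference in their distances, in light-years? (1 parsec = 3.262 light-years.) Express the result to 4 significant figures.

d_A = 1/0.02209″ = 45.269 pc; d_B = 1/0.1090″ = 9.1743 pc.
|d_B − d_A| = |9.1743 − 45.269| = 36.095 pc = 36.095 × 3.262 ly = 117.74 ly.

117.7 ly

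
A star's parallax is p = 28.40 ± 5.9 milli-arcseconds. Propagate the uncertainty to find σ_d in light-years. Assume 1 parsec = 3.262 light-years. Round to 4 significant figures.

d = 1/p, so σ_d = σ_p / p².
σ_d = 0.00590 / (0.02840)² = 0.00590 / 0.00080656 = 7.315 pc = 7.315 × 3.262 ly = 23.862 ly.

23.86 ly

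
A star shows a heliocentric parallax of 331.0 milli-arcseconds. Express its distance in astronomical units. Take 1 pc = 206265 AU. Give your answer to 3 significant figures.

623000 AU

p = 331.0 milli-arcseconds = 0.3310 arcsec.
d = 1/p = 1/0.3310 = 3.0211 pc.
In AU: 3.0211 × 206265 = 6.2315 × 10^5 AU.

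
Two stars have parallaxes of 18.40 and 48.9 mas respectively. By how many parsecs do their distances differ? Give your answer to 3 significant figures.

d_A = 1/0.01840″ = 54.348 pc; d_B = 1/0.04890″ = 20.45 pc.
|d_B − d_A| = |20.45 − 54.348| = 33.898 pc.

33.9 pc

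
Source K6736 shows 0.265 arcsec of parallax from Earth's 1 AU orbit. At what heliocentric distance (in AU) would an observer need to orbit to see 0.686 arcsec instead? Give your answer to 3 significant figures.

2.59 AU

Parallax scales linearly with baseline: p ∝ B, so B = p_target / p_Earth × 1 AU.
B = 0.686 / 0.265 = 2.5887 AU.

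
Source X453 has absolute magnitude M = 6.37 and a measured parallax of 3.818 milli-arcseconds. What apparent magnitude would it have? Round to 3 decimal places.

m = 13.461

d = 1/p = 1/0.003818″ = 261.92 pc.
m − M = 5 log₁₀ d − 5 = 5 log₁₀(261.92) − 5 = 12.0908 − 5 = 7.0908.
m = M + (m − M) = 6.37 + 7.0908 = 13.461.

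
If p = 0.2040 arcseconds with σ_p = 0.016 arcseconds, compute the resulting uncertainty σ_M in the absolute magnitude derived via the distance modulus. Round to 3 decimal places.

M = m − 5 log₁₀ d + 5 = m + 5 log₁₀ p + 5, so ∂M/∂p = 5/(p ln 10).
σ_M = (5/ln 10) · (σ_p/p) = 2.1715 × 0.016/0.2040 = 2.1715 × 0.078431 = 0.17031.

σ_M = 0.170 mag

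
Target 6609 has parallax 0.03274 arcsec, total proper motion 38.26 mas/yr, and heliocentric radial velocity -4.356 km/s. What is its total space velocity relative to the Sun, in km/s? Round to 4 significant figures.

d = 1/p = 1/0.03274″ = 30.544 pc.
μ = 38.26 mas/yr = 0.03826 ″/yr.
v_t = 4.740 μ d = 4.740 × 0.03826 × 30.544 = 5.5392 km/s.
v = √(v_r² + v_t²) = √((-4.356)² + 5.5392²) = √49.6575 = 7.0468 km/s.

7.047 km/s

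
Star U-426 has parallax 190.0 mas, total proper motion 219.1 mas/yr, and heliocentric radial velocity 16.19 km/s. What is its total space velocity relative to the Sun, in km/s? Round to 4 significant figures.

17.09 km/s

d = 1/p = 1/0.1900″ = 5.2632 pc.
μ = 219.1 mas/yr = 0.2191 ″/yr.
v_t = 4.740 μ d = 4.740 × 0.2191 × 5.2632 = 5.466 km/s.
v = √(v_r² + v_t²) = √(16.19² + 5.466²) = √291.993 = 17.088 km/s.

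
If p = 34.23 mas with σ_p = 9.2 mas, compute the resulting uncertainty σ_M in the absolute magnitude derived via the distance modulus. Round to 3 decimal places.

σ_M = 0.584 mag

M = m − 5 log₁₀ d + 5 = m + 5 log₁₀ p + 5, so ∂M/∂p = 5/(p ln 10).
σ_M = (5/ln 10) · (σ_p/p) = 2.1715 × 9.2/34.23 = 2.1715 × 0.26877 = 0.58363.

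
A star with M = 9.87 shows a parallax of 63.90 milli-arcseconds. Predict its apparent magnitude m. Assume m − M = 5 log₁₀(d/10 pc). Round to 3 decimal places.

d = 1/p = 1/0.06390″ = 15.649 pc.
m − M = 5 log₁₀ d − 5 = 5 log₁₀(15.649) − 5 = 5.9724 − 5 = 0.9724.
m = M + (m − M) = 9.87 + 0.9724 = 10.842.

m = 10.842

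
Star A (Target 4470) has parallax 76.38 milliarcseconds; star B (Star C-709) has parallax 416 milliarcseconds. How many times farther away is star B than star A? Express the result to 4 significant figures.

Since d = 1/p, d_B/d_A = p_A/p_B.
= 76.38 / 416 = 0.18361.

0.1836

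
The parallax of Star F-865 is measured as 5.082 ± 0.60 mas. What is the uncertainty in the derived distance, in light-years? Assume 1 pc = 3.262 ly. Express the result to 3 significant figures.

d = 1/p, so σ_d = σ_p / p².
σ_d = 0.000600 / (0.005082)² = 0.000600 / 0.000025827 = 23.232 pc = 23.232 × 3.262 ly = 75.783 ly.

75.8 ly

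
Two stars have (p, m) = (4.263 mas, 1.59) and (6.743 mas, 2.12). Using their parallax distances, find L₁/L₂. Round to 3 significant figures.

L₁/L₂ = 4.08

d₁ = 1/p₁ = 1/0.004263″ = 234.58 pc; d₂ = 1/p₂ = 1/0.006743″ = 148.3 pc.
M₁ = m₁ − 5 log₁₀ d₁ + 5 = 1.59 − 11.8515 + 5 = -5.2615.
M₂ = 2.12 − 10.8557 + 5 = -3.7357.
L₁/L₂ = 10^(0.4(M₂ − M₁)) = 10^(0.4 × 1.5258) = 10^0.61032 = 4.0768.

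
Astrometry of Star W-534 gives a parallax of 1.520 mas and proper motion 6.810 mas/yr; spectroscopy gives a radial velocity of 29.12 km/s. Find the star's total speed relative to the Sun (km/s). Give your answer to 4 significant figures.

d = 1/p = 1/0.001520″ = 657.89 pc.
μ = 6.810 mas/yr = 0.006810 ″/yr.
v_t = 4.740 μ d = 4.740 × 0.006810 × 657.89 = 21.236 km/s.
v = √(v_r² + v_t²) = √(29.12² + 21.236²) = √1298.94 = 36.041 km/s.

36.04 km/s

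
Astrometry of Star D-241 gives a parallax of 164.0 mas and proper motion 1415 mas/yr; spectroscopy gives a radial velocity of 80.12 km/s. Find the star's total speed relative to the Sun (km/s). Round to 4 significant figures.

d = 1/p = 1/0.1640″ = 6.0976 pc.
μ = 1415 mas/yr = 1.415 ″/yr.
v_t = 4.740 μ d = 4.740 × 1.415 × 6.0976 = 40.897 km/s.
v = √(v_r² + v_t²) = √(80.12² + 40.897²) = √8091.78 = 89.954 km/s.

89.95 km/s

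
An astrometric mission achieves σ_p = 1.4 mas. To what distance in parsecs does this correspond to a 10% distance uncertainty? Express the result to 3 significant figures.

σ_d/d = σ_p/p, so the condition is σ_p/p ≤ 0.10, i.e. p ≥ σ_p/0.10.
p_min = 1.4/0.10 = 14 mas = 0.014 arcsec.
d_max = 1/p_min = 1/0.014 = 71.429 pc.

71.4 pc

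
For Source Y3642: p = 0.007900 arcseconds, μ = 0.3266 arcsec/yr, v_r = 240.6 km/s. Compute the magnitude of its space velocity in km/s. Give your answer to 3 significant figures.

310 km/s

d = 1/p = 1/0.007900″ = 126.58 pc.
v_t = 4.740 μ d = 4.740 × 0.3266 × 126.58 = 195.96 km/s.
v = √(v_r² + v_t²) = √(240.6² + 195.96²) = √96288.7 = 310.3 km/s.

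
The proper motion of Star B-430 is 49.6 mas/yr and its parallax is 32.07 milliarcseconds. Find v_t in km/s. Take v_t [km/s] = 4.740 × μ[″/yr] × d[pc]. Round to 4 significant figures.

d = 1/p = 1/0.03207″ = 31.182 pc.
μ = 49.6 mas/yr = 0.0496 ″/yr.
v_t = 4.74 × μ × d = 4.74 × 0.0496 × 31.182 = 7.331 km/s.

7.331 km/s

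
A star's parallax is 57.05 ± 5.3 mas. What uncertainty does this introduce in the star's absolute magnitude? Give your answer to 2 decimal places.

M = m − 5 log₁₀ d + 5 = m + 5 log₁₀ p + 5, so ∂M/∂p = 5/(p ln 10).
σ_M = (5/ln 10) · (σ_p/p) = 2.1715 × 5.3/57.05 = 2.1715 × 0.092901 = 0.20173.

σ_M = 0.20 mag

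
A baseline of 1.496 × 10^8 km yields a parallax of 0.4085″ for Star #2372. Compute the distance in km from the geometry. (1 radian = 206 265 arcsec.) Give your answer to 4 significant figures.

7.554 × 10^13 km

θ = 0.4085″ = 0.4085/206265 = 1.9805 × 10^-6 rad.
d = B/θ = (1.496 × 10^8) / (1.9805 × 10^-6) = 7.5536 × 10^13 km.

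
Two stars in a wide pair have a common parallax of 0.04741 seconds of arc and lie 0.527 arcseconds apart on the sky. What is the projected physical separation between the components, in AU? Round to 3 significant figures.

11.1 AU

d = 1/p = 1/0.04741″ = 21.093 pc.
At distance d (pc), an angle of θ arcsec spans θ·d AU: s = 0.527 × 21.093 = 11.116 AU.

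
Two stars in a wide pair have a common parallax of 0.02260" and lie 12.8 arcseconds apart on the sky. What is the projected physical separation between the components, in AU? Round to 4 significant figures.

d = 1/p = 1/0.02260″ = 44.248 pc.
At distance d (pc), an angle of θ arcsec spans θ·d AU: s = 12.8 × 44.248 = 566.37 AU.

566.4 AU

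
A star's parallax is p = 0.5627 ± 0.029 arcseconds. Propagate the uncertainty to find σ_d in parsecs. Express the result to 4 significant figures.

d = 1/p, so σ_d = σ_p / p².
σ_d = 0.0290 / (0.5627)² = 0.0290 / 0.31663 = 0.09159 pc.

0.09159 pc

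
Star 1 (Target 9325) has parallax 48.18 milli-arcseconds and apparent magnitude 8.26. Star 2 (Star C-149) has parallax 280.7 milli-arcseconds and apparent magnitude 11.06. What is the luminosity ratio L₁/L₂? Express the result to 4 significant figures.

L₁/L₂ = 447.5

d₁ = 1/p₁ = 1/0.04818″ = 20.756 pc; d₂ = 1/p₂ = 1/0.2807″ = 3.5625 pc.
M₁ = m₁ − 5 log₁₀ d₁ + 5 = 8.26 − 6.5857 + 5 = 6.6743.
M₂ = 11.06 − 2.7588 + 5 = 13.3012.
L₁/L₂ = 10^(0.4(M₂ − M₁)) = 10^(0.4 × 6.6269) = 10^2.65076 = 447.47.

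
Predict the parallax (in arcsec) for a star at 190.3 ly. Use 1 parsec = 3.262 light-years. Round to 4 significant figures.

d = 190.3 ly ÷ 3.262 = 58.338 pc.
p = 1/d = 1/58.338 = 0.017141 arcsec.

0.01714 arcsec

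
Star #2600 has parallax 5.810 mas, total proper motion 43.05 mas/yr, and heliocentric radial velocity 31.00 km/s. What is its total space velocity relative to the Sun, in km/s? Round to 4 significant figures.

46.85 km/s

d = 1/p = 1/0.005810″ = 172.12 pc.
μ = 43.05 mas/yr = 0.04305 ″/yr.
v_t = 4.740 μ d = 4.740 × 0.04305 × 172.12 = 35.122 km/s.
v = √(v_r² + v_t²) = √(31.00² + 35.122²) = √2194.55 = 46.846 km/s.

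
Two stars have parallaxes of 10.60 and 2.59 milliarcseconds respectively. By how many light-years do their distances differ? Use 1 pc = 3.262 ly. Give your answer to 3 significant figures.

952 ly

d_A = 1/0.01060″ = 94.34 pc; d_B = 1/0.002590″ = 386.1 pc.
|d_B − d_A| = |386.1 − 94.34| = 291.76 pc = 291.76 × 3.262 ly = 951.72 ly.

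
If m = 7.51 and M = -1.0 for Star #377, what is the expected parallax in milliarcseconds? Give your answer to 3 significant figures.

1.99 mas

m − M = 7.51 − (-1.0) = 8.51.
d = 10^((m−M)/5 + 1) = 10^2.702 = 503.5 pc.
p = 1/d = 1/503.5 = 0.0019861 arcsec = 1.9861 mas.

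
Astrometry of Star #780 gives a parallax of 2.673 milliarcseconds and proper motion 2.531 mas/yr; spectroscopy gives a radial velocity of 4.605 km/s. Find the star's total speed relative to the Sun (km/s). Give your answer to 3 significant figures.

d = 1/p = 1/0.002673″ = 374.11 pc.
μ = 2.531 mas/yr = 0.002531 ″/yr.
v_t = 4.740 μ d = 4.740 × 0.002531 × 374.11 = 4.4882 km/s.
v = √(v_r² + v_t²) = √(4.605² + 4.4882²) = √41.35 = 6.4304 km/s.

6.43 km/s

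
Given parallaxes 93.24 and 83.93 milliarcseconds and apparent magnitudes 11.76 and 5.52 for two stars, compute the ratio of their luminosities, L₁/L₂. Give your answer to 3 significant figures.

d₁ = 1/p₁ = 1/0.09324″ = 10.725 pc; d₂ = 1/p₂ = 1/0.08393″ = 11.915 pc.
M₁ = m₁ − 5 log₁₀ d₁ + 5 = 11.76 − 5.1520 + 5 = 11.6080.
M₂ = 5.52 − 5.3805 + 5 = 5.1395.
L₁/L₂ = 10^(0.4(M₂ − M₁)) = 10^(0.4 × (-6.4685)) = 10^(-2.58740) = 0.0025858.

L₁/L₂ = 0.00259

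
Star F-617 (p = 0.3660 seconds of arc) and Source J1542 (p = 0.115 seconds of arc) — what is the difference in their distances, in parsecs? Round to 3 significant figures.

5.96 pc

d_A = 1/0.3660″ = 2.7322 pc; d_B = 1/0.1150″ = 8.6957 pc.
|d_B − d_A| = |8.6957 − 2.7322| = 5.9635 pc.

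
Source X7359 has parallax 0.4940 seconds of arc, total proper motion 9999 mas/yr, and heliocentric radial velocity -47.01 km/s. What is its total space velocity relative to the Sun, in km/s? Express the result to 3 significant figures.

d = 1/p = 1/0.4940″ = 2.0243 pc.
μ = 9999 mas/yr = 9.999 ″/yr.
v_t = 4.740 μ d = 4.740 × 9.999 × 2.0243 = 95.942 km/s.
v = √(v_r² + v_t²) = √((-47.01)² + 95.942²) = √11414.8 = 106.84 km/s.

107 km/s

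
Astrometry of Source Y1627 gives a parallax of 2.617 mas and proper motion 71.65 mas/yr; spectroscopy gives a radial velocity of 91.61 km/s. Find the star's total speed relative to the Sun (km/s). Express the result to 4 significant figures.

158.9 km/s

d = 1/p = 1/0.002617″ = 382.12 pc.
μ = 71.65 mas/yr = 0.07165 ″/yr.
v_t = 4.740 μ d = 4.740 × 0.07165 × 382.12 = 129.78 km/s.
v = √(v_r² + v_t²) = √(91.61² + 129.78²) = √25235.2 = 158.86 km/s.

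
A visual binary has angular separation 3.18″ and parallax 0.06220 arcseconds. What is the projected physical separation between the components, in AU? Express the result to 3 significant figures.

d = 1/p = 1/0.06220″ = 16.077 pc.
At distance d (pc), an angle of θ arcsec spans θ·d AU: s = 3.18 × 16.077 = 51.125 AU.

51.1 AU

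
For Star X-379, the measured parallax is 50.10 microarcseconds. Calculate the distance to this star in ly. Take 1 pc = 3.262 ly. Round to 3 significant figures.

p = 50.10 microarcseconds = 0.00005010 arcsec.
d = 1/p = 1/0.00005010 = 19960 pc.
In light-years: 19960 × 3.262 = 65110 ly.

65100 ly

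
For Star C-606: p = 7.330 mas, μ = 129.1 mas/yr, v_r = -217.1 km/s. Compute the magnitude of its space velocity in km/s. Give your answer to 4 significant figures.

232.6 km/s

d = 1/p = 1/0.007330″ = 136.43 pc.
μ = 129.1 mas/yr = 0.1291 ″/yr.
v_t = 4.740 μ d = 4.740 × 0.1291 × 136.43 = 83.486 km/s.
v = √(v_r² + v_t²) = √((-217.1)² + 83.486²) = √54102.3 = 232.6 km/s.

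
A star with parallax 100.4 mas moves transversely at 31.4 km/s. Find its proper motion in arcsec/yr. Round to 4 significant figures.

d = 1/p = 1/0.1004″ = 9.9602 pc.
μ = v_t / (4.74 d) = 31.4 / (4.74 × 9.9602) = 31.4 / 47.211 = 0.6651 ″/yr.

0.6651 arcsec/yr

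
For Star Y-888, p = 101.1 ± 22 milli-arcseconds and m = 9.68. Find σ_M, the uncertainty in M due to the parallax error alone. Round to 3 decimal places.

M = m − 5 log₁₀ d + 5 = m + 5 log₁₀ p + 5, so ∂M/∂p = 5/(p ln 10).
σ_M = (5/ln 10) · (σ_p/p) = 2.1715 × 22/101.1 = 2.1715 × 0.21761 = 0.47254.

σ_M = 0.473 mag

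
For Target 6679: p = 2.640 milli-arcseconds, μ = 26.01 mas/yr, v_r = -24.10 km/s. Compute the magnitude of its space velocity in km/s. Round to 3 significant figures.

52.6 km/s

d = 1/p = 1/0.002640″ = 378.79 pc.
μ = 26.01 mas/yr = 0.02601 ″/yr.
v_t = 4.740 μ d = 4.740 × 0.02601 × 378.79 = 46.7 km/s.
v = √(v_r² + v_t²) = √((-24.10)² + 46.7²) = √2761.7 = 52.552 km/s.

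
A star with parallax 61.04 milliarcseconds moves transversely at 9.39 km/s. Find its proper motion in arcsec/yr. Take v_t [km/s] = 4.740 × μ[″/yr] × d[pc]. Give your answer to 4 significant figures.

0.1209 arcsec/yr

d = 1/p = 1/0.06104″ = 16.383 pc.
μ = v_t / (4.74 d) = 9.39 / (4.74 × 16.383) = 9.39 / 77.655 = 0.12092 ″/yr.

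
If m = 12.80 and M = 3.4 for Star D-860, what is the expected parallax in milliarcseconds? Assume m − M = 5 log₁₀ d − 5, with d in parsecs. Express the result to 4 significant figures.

m − M = 12.80 − 3.4 = 9.40.
d = 10^((m−M)/5 + 1) = 10^2.880 = 758.58 pc.
p = 1/d = 1/758.58 = 0.0013183 arcsec = 1.3183 mas.

1.318 mas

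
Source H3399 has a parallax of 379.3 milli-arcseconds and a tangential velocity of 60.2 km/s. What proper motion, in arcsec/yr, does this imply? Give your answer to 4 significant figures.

d = 1/p = 1/0.3793″ = 2.6364 pc.
μ = v_t / (4.74 d) = 60.2 / (4.74 × 2.6364) = 60.2 / 12.497 = 4.8172 ″/yr.

4.817 arcsec/yr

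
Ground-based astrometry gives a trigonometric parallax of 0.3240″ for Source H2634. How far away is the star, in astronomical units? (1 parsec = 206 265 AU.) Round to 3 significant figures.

d = 1/p = 1/0.3240 = 3.0864 pc.
In AU: 3.0864 × 206265 = 6.3662 × 10^5 AU.

637000 AU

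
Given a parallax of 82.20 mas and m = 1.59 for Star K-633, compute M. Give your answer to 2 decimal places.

M = 1.16

d = 1/p = 1/0.08220″ = 12.165 pc.
m − M = 5 log₁₀(12.165) − 5 = 5.4256 − 5 = 0.4256.
M = m − (m − M) = 1.59 − 0.4256 = 1.16.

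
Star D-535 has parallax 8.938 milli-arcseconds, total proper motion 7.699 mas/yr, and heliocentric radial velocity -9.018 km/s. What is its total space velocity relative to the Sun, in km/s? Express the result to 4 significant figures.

9.899 km/s

d = 1/p = 1/0.008938″ = 111.88 pc.
μ = 7.699 mas/yr = 0.007699 ″/yr.
v_t = 4.740 μ d = 4.740 × 0.007699 × 111.88 = 4.0829 km/s.
v = √(v_r² + v_t²) = √((-9.018)² + 4.0829²) = √97.9944 = 9.8992 km/s.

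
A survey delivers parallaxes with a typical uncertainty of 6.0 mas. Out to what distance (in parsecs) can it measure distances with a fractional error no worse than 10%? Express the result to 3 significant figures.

16.7 pc

σ_d/d = σ_p/p, so the condition is σ_p/p ≤ 0.10, i.e. p ≥ σ_p/0.10.
p_min = 6.0/0.10 = 60 mas = 0.06 arcsec.
d_max = 1/p_min = 1/0.06 = 16.667 pc.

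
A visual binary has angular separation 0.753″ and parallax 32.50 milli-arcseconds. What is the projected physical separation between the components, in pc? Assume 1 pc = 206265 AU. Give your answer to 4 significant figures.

d = 1/p = 1/0.03250″ = 30.769 pc.
At distance d (pc), an angle of θ arcsec spans θ·d AU: s = 0.753 × 30.769 = 23.169 AU.
= 23.169 / 206265 = 0.00011233 pc.

0.0001123 pc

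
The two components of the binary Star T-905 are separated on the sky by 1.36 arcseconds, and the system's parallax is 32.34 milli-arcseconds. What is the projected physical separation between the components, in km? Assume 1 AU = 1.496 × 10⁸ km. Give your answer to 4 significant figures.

d = 1/p = 1/0.03234″ = 30.921 pc.
At distance d (pc), an angle of θ arcsec spans θ·d AU: s = 1.36 × 30.921 = 42.053 AU.
= 42.053 × 1.496 × 10⁸ km = 6.2911 × 10^9 km.

6.291 × 10^9 km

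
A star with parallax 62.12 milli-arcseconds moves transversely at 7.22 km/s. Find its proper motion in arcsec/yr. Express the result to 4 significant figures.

d = 1/p = 1/0.06212″ = 16.098 pc.
μ = v_t / (4.74 d) = 7.22 / (4.74 × 16.098) = 7.22 / 76.305 = 0.09462 ″/yr.

0.09462 arcsec/yr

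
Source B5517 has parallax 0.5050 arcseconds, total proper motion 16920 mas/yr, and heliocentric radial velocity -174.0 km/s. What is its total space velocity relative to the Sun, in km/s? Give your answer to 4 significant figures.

d = 1/p = 1/0.5050″ = 1.9802 pc.
μ = 16920 mas/yr = 16.92 ″/yr.
v_t = 4.740 μ d = 4.740 × 16.92 × 1.9802 = 158.81 km/s.
v = √(v_r² + v_t²) = √((-174.0)² + 158.81²) = √55496.6 = 235.58 km/s.

235.6 km/s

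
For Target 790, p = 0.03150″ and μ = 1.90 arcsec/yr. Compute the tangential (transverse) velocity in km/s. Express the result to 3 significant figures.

286 km/s

d = 1/p = 1/0.03150″ = 31.746 pc.
v_t = 4.74 × μ × d = 4.74 × 1.90 × 31.746 = 285.9 km/s.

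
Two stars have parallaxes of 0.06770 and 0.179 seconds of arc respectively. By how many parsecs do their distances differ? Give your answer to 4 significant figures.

d_A = 1/0.06770″ = 14.771 pc; d_B = 1/0.1790″ = 5.5866 pc.
|d_B − d_A| = |5.5866 − 14.771| = 9.1844 pc.

9.184 pc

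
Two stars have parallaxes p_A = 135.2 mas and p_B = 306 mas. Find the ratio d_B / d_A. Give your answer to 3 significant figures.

0.442

Since d = 1/p, d_B/d_A = p_A/p_B.
= 135.2 / 306 = 0.44183.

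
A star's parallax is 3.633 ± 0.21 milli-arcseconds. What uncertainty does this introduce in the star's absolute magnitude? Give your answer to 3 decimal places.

σ_M = 0.126 mag

M = m − 5 log₁₀ d + 5 = m + 5 log₁₀ p + 5, so ∂M/∂p = 5/(p ln 10).
σ_M = (5/ln 10) · (σ_p/p) = 2.1715 × 0.21/3.633 = 2.1715 × 0.057803 = 0.12552.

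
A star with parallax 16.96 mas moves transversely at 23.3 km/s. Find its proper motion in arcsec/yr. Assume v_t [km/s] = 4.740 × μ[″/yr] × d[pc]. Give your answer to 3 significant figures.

d = 1/p = 1/0.01696″ = 58.962 pc.
μ = v_t / (4.74 d) = 23.3 / (4.74 × 58.962) = 23.3 / 279.48 = 0.083369 ″/yr.

0.0834 arcsec/yr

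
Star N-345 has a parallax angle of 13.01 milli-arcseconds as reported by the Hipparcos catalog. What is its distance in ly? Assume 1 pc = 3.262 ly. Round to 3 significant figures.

p = 13.01 milli-arcseconds = 0.01301 arcsec.
d = 1/p = 1/0.01301 = 76.864 pc.
In light-years: 76.864 × 3.262 = 250.73 ly.

251 ly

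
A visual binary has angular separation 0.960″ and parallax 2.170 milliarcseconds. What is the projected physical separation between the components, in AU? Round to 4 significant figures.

d = 1/p = 1/0.002170″ = 460.83 pc.
At distance d (pc), an angle of θ arcsec spans θ·d AU: s = 0.960 × 460.83 = 442.4 AU.

442.4 AU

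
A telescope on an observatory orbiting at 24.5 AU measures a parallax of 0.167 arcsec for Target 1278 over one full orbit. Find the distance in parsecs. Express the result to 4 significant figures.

146.7 pc

With baseline B (in AU) and parallax p (in arcsec), d = B/p parsecs.
d = 24.5 / 0.167 = 146.71 pc.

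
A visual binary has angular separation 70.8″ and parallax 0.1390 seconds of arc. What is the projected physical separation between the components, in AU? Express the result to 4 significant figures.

d = 1/p = 1/0.1390″ = 7.1942 pc.
At distance d (pc), an angle of θ arcsec spans θ·d AU: s = 70.8 × 7.1942 = 509.35 AU.

509.4 AU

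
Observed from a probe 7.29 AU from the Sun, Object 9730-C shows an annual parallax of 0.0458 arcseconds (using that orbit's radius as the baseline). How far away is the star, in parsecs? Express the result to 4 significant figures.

With baseline B (in AU) and parallax p (in arcsec), d = B/p parsecs.
d = 7.29 / 0.0458 = 159.17 pc.

159.2 pc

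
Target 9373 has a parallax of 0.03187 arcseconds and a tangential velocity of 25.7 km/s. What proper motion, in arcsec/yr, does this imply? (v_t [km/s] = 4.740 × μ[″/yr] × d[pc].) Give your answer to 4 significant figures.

0.1728 arcsec/yr

d = 1/p = 1/0.03187″ = 31.377 pc.
μ = v_t / (4.74 d) = 25.7 / (4.74 × 31.377) = 25.7 / 148.73 = 0.1728 ″/yr.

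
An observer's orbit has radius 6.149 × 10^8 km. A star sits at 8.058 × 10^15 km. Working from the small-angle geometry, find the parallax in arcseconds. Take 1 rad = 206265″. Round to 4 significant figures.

0.01574 arcsec

θ ≈ B/d = (6.149 × 10^8) / (8.058 × 10^15) = 7.6309 × 10^-8 rad.
In arcseconds: 7.6309 × 10^-8 × 206265 = 0.01574″.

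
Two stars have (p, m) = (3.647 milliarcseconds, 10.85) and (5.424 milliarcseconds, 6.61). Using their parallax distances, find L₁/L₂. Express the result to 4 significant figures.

d₁ = 1/p₁ = 1/0.003647″ = 274.2 pc; d₂ = 1/p₂ = 1/0.005424″ = 184.37 pc.
M₁ = m₁ − 5 log₁₀ d₁ + 5 = 10.85 − 12.1903 + 5 = 3.6597.
M₂ = 6.61 − 11.3285 + 5 = 0.2815.
L₁/L₂ = 10^(0.4(M₂ − M₁)) = 10^(0.4 × (-3.3782)) = 10^(-1.35128) = 0.044537.

L₁/L₂ = 0.04454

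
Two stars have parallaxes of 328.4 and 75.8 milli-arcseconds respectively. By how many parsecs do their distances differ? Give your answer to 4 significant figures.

d_A = 1/0.3284″ = 3.0451 pc; d_B = 1/0.07580″ = 13.193 pc.
|d_B − d_A| = |13.193 − 3.0451| = 10.148 pc.

10.15 pc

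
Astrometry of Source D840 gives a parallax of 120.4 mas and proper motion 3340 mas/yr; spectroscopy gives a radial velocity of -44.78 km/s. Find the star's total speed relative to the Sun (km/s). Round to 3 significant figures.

139 km/s

d = 1/p = 1/0.1204″ = 8.3056 pc.
μ = 3340 mas/yr = 3.340 ″/yr.
v_t = 4.740 μ d = 4.740 × 3.340 × 8.3056 = 131.49 km/s.
v = √(v_r² + v_t²) = √((-44.78)² + 131.49²) = √19294.9 = 138.91 km/s.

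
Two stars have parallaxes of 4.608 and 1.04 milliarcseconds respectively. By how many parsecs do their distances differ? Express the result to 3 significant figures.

d_A = 1/0.004608″ = 217.01 pc; d_B = 1/0.001040″ = 961.54 pc.
|d_B − d_A| = |961.54 − 217.01| = 744.53 pc.

745 pc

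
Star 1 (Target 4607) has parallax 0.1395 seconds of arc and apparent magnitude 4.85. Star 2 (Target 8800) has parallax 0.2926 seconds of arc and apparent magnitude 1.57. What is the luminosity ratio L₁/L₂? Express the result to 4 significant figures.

d₁ = 1/p₁ = 1/0.1395″ = 7.1685 pc; d₂ = 1/p₂ = 1/0.2926″ = 3.4176 pc.
M₁ = m₁ − 5 log₁₀ d₁ + 5 = 4.85 − 4.2771 + 5 = 5.5729.
M₂ = 1.57 − 2.6686 + 5 = 3.9014.
L₁/L₂ = 10^(0.4(M₂ − M₁)) = 10^(0.4 × (-1.6715)) = 10^(-0.66860) = 0.21449.

L₁/L₂ = 0.2145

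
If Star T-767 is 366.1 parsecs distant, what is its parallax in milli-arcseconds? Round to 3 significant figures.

p = 1/d = 1/366.1 = 0.0027315 arcsec.
= 0.0027315 × 1000 = 2.7315 mas.

2.73 mas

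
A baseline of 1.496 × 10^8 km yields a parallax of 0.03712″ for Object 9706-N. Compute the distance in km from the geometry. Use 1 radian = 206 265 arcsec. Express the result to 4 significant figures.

θ = 0.03712″ = 0.03712/206265 = 1.7996 × 10^-7 rad.
d = B/θ = (1.496 × 10^8) / (1.7996 × 10^-7) = 8.3130 × 10^14 km.

8.313 × 10^14 km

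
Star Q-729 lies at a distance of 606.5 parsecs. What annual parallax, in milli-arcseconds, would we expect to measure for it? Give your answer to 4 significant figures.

1.649 mas

p = 1/d = 1/606.5 = 0.0016488 arcsec.
= 0.0016488 × 1000 = 1.6488 mas.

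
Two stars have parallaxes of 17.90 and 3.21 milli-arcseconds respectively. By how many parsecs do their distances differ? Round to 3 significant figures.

d_A = 1/0.01790″ = 55.866 pc; d_B = 1/0.003210″ = 311.53 pc.
|d_B − d_A| = |311.53 − 55.866| = 255.66 pc.

256 pc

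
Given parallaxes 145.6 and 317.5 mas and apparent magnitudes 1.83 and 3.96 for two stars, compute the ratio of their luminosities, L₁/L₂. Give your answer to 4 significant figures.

L₁/L₂ = 33.82

d₁ = 1/p₁ = 1/0.1456″ = 6.8681 pc; d₂ = 1/p₂ = 1/0.3175″ = 3.1496 pc.
M₁ = m₁ − 5 log₁₀ d₁ + 5 = 1.83 − 4.1842 + 5 = 2.6458.
M₂ = 3.96 − 2.4913 + 5 = 6.4687.
L₁/L₂ = 10^(0.4(M₂ − M₁)) = 10^(0.4 × 3.8229) = 10^1.52916 = 33.819.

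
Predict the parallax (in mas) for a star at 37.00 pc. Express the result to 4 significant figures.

p = 1/d = 1/37 = 0.027027 arcsec.
= 0.027027 × 1000 = 27.027 mas.

27.03 mas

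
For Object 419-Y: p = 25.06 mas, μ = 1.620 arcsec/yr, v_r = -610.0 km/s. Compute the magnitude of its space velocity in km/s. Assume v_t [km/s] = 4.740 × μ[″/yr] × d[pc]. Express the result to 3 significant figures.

d = 1/p = 1/0.02506″ = 39.904 pc.
v_t = 4.740 μ d = 4.740 × 1.620 × 39.904 = 306.41 km/s.
v = √(v_r² + v_t²) = √((-610.0)² + 306.41²) = √465987 = 682.63 km/s.

683 km/s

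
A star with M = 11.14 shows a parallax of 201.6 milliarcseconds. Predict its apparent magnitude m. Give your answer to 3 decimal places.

d = 1/p = 1/0.2016″ = 4.9603 pc.
m − M = 5 log₁₀ d − 5 = 5 log₁₀(4.9603) − 5 = 3.4775 − 5 = -1.5225.
m = M + (m − M) = 11.14 + (-1.5225) = 9.618.

m = 9.618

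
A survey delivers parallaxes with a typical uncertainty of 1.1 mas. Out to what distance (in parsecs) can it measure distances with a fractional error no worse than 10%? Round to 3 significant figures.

σ_d/d = σ_p/p, so the condition is σ_p/p ≤ 0.10, i.e. p ≥ σ_p/0.10.
p_min = 1.1/0.10 = 11 mas = 0.011 arcsec.
d_max = 1/p_min = 1/0.011 = 90.909 pc.

90.9 pc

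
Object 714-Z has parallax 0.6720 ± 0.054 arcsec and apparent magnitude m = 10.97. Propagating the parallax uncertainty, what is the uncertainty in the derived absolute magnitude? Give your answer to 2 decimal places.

M = m − 5 log₁₀ d + 5 = m + 5 log₁₀ p + 5, so ∂M/∂p = 5/(p ln 10).
σ_M = (5/ln 10) · (σ_p/p) = 2.1715 × 0.054/0.6720 = 2.1715 × 0.080357 = 0.1745.

σ_M = 0.17 mag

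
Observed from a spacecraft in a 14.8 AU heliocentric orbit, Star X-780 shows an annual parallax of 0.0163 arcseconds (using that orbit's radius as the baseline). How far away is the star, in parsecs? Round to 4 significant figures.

With baseline B (in AU) and parallax p (in arcsec), d = B/p parsecs.
d = 14.8 / 0.0163 = 907.98 pc.

908.0 pc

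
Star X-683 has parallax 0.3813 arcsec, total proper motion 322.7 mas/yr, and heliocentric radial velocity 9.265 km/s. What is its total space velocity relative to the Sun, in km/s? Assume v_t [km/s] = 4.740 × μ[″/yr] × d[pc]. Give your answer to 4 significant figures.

d = 1/p = 1/0.3813″ = 2.6226 pc.
μ = 322.7 mas/yr = 0.3227 ″/yr.
v_t = 4.740 μ d = 4.740 × 0.3227 × 2.6226 = 4.0115 km/s.
v = √(v_r² + v_t²) = √(9.265² + 4.0115²) = √101.932 = 10.096 km/s.

10.10 km/s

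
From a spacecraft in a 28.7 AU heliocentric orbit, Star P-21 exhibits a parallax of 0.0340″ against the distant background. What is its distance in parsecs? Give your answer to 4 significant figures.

With baseline B (in AU) and parallax p (in arcsec), d = B/p parsecs.
d = 28.7 / 0.0340 = 844.12 pc.

844.1 pc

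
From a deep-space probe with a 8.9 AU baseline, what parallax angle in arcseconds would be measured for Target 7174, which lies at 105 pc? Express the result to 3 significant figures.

0.0848 arcsec

p (arcsec) = B (AU) / d (pc).
p = 8.9 / 105 = 0.084762 arcsec.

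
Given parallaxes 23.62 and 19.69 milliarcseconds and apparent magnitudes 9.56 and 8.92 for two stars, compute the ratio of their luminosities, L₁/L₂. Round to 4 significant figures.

d₁ = 1/p₁ = 1/0.02362″ = 42.337 pc; d₂ = 1/p₂ = 1/0.01969″ = 50.787 pc.
M₁ = m₁ − 5 log₁₀ d₁ + 5 = 9.56 − 8.1336 + 5 = 6.4264.
M₂ = 8.92 − 8.5288 + 5 = 5.3912.
L₁/L₂ = 10^(0.4(M₂ − M₁)) = 10^(0.4 × (-1.0352)) = 10^(-0.41408) = 0.38541.

L₁/L₂ = 0.3854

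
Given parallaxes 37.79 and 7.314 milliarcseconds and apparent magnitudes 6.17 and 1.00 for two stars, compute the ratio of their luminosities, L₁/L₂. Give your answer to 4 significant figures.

L₁/L₂ = 0.0003203

d₁ = 1/p₁ = 1/0.03779″ = 26.462 pc; d₂ = 1/p₂ = 1/0.007314″ = 136.72 pc.
M₁ = m₁ − 5 log₁₀ d₁ + 5 = 6.17 − 7.1131 + 5 = 4.0569.
M₂ = 1.00 − 10.6792 + 5 = -4.6792.
L₁/L₂ = 10^(0.4(M₂ − M₁)) = 10^(0.4 × (-8.7361)) = 10^(-3.49444) = 0.0003203.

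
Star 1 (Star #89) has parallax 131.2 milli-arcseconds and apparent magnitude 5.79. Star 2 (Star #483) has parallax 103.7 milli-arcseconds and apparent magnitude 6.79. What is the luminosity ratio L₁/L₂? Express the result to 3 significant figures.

d₁ = 1/p₁ = 1/0.1312″ = 7.622 pc; d₂ = 1/p₂ = 1/0.1037″ = 9.6432 pc.
M₁ = m₁ − 5 log₁₀ d₁ + 5 = 5.79 − 4.4103 + 5 = 6.3797.
M₂ = 6.79 − 4.9211 + 5 = 6.8689.
L₁/L₂ = 10^(0.4(M₂ − M₁)) = 10^(0.4 × 0.4892) = 10^0.19568 = 1.5692.

L₁/L₂ = 1.57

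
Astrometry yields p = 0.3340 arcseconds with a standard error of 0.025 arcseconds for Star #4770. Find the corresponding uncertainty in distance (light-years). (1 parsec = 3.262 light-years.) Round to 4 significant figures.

0.7310 ly

d = 1/p, so σ_d = σ_p / p².
σ_d = 0.0250 / (0.3340)² = 0.0250 / 0.11156 = 0.22409 pc = 0.22409 × 3.262 ly = 0.73098 ly.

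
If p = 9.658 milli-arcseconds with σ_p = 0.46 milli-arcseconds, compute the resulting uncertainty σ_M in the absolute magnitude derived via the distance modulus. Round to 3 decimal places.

M = m − 5 log₁₀ d + 5 = m + 5 log₁₀ p + 5, so ∂M/∂p = 5/(p ln 10).
σ_M = (5/ln 10) · (σ_p/p) = 2.1715 × 0.46/9.658 = 2.1715 × 0.047629 = 0.10343.

σ_M = 0.103 mag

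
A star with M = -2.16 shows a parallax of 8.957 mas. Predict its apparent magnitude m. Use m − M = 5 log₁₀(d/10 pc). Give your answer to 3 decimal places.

m = 3.079

d = 1/p = 1/0.008957″ = 111.64 pc.
m − M = 5 log₁₀ d − 5 = 5 log₁₀(111.64) − 5 = 10.2391 − 5 = 5.2391.
m = M + (m − M) = -2.16 + 5.2391 = 3.079.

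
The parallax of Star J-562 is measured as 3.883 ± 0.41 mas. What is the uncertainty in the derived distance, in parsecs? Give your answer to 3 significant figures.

d = 1/p, so σ_d = σ_p / p².
σ_d = 0.000410 / (0.003883)² = 0.000410 / 0.000015078 = 27.192 pc.

27.2 pc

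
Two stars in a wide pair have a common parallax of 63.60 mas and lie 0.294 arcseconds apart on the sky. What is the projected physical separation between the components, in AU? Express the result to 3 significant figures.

4.62 AU

d = 1/p = 1/0.06360″ = 15.723 pc.
At distance d (pc), an angle of θ arcsec spans θ·d AU: s = 0.294 × 15.723 = 4.6226 AU.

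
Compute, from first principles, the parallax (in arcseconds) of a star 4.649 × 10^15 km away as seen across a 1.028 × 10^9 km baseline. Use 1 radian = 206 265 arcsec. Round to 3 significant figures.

θ ≈ B/d = (1.028 × 10^9) / (4.649 × 10^15) = 2.2112 × 10^-7 rad.
In arcseconds: 2.2112 × 10^-7 × 206265 = 0.045609″.

0.0456 arcsec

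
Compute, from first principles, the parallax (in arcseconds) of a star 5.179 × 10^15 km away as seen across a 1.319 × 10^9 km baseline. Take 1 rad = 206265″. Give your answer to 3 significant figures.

θ ≈ B/d = (1.319 × 10^9) / (5.179 × 10^15) = 2.5468 × 10^-7 rad.
In arcseconds: 2.5468 × 10^-7 × 206265 = 0.052532″.

0.0525 arcsec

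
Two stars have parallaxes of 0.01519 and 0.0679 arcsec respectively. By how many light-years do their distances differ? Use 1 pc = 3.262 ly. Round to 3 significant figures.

d_A = 1/0.01519″ = 65.833 pc; d_B = 1/0.06790″ = 14.728 pc.
|d_B − d_A| = |14.728 − 65.833| = 51.105 pc = 51.105 × 3.262 ly = 166.7 ly.

167 ly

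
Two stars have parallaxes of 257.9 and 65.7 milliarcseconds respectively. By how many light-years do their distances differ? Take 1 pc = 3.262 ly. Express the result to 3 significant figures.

d_A = 1/0.2579″ = 3.8775 pc; d_B = 1/0.06570″ = 15.221 pc.
|d_B − d_A| = |15.221 − 3.8775| = 11.344 pc = 11.344 × 3.262 ly = 37.004 ly.

37.0 ly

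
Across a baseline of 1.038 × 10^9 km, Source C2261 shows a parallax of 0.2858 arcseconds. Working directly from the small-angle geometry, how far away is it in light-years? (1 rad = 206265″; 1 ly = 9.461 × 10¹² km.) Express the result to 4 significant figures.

θ = 0.2858″ = 0.2858/206265 = 1.3856 × 10^-6 rad.
d = B/θ = (1.038 × 10^9) / (1.3856 × 10^-6) = 7.4913 × 10^14 km = (7.4913 × 10^14) / (9.461 × 10^12) ly = 79.181 ly.

79.18 ly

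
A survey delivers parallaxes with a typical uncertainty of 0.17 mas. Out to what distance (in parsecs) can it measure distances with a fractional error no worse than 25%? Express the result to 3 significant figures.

1470 pc

σ_d/d = σ_p/p, so the condition is σ_p/p ≤ 0.25, i.e. p ≥ σ_p/0.25.
p_min = 0.17/0.25 = 0.68 mas = 0.00068 arcsec.
d_max = 1/p_min = 1/0.00068 = 1470.6 pc.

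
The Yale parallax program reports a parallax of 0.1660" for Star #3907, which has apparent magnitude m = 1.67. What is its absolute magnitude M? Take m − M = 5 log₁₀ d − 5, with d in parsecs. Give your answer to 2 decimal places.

M = 2.77

d = 1/p = 1/0.1660″ = 6.0241 pc.
m − M = 5 log₁₀(6.0241) − 5 = 3.8995 − 5 = -1.1005.
M = m − (m − M) = 1.67 − (-1.1005) = 2.77.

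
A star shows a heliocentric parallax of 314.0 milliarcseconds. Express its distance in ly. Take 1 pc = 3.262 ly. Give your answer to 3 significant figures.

10.4 ly

p = 314.0 milliarcseconds = 0.3140 arcsec.
d = 1/p = 1/0.3140 = 3.1847 pc.
In light-years: 3.1847 × 3.262 = 10.388 ly.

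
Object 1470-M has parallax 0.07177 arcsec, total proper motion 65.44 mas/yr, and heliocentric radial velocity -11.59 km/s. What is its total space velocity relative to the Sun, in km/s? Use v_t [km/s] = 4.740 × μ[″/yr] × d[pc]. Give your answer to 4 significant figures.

d = 1/p = 1/0.07177″ = 13.933 pc.
μ = 65.44 mas/yr = 0.06544 ″/yr.
v_t = 4.740 μ d = 4.740 × 0.06544 × 13.933 = 4.3218 km/s.
v = √(v_r² + v_t²) = √((-11.59)² + 4.3218²) = √153.006 = 12.37 km/s.

12.37 km/s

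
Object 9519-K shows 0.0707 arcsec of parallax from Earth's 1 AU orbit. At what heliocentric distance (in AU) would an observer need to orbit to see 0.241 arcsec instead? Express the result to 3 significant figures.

Parallax scales linearly with baseline: p ∝ B, so B = p_target / p_Earth × 1 AU.
B = 0.241 / 0.0707 = 3.4088 AU.

3.41 AU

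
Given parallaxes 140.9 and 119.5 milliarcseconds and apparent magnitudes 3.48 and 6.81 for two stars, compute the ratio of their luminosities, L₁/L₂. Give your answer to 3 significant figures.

L₁/L₂ = 15.4

d₁ = 1/p₁ = 1/0.1409″ = 7.0972 pc; d₂ = 1/p₂ = 1/0.1195″ = 8.3682 pc.
M₁ = m₁ − 5 log₁₀ d₁ + 5 = 3.48 − 4.2554 + 5 = 4.2246.
M₂ = 6.81 − 4.6132 + 5 = 7.1968.
L₁/L₂ = 10^(0.4(M₂ − M₁)) = 10^(0.4 × 2.9722) = 10^1.18888 = 15.448.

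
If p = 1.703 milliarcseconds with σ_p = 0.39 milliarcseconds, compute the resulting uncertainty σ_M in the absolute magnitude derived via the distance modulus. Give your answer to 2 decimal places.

σ_M = 0.50 mag

M = m − 5 log₁₀ d + 5 = m + 5 log₁₀ p + 5, so ∂M/∂p = 5/(p ln 10).
σ_M = (5/ln 10) · (σ_p/p) = 2.1715 × 0.39/1.703 = 2.1715 × 0.22901 = 0.4973.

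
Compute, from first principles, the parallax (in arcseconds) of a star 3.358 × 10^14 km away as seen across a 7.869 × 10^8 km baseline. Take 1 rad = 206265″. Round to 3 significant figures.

θ ≈ B/d = (7.869 × 10^8) / (3.358 × 10^14) = 2.3434 × 10^-6 rad.
In arcseconds: 2.3434 × 10^-6 × 206265 = 0.48336″.

0.483 arcsec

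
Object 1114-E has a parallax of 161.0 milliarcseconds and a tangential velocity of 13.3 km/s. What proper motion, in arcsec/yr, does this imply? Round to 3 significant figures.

0.452 arcsec/yr

d = 1/p = 1/0.1610″ = 6.2112 pc.
μ = v_t / (4.74 d) = 13.3 / (4.74 × 6.2112) = 13.3 / 29.441 = 0.45175 ″/yr.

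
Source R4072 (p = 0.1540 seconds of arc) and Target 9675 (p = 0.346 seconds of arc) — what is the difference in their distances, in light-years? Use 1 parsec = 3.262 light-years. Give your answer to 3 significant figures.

11.8 ly

d_A = 1/0.1540″ = 6.4935 pc; d_B = 1/0.3460″ = 2.8902 pc.
|d_B − d_A| = |2.8902 − 6.4935| = 3.6033 pc = 3.6033 × 3.262 ly = 11.754 ly.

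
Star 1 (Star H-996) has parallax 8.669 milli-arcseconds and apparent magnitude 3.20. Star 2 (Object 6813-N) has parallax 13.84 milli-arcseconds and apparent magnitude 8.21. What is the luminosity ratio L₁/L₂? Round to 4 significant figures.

L₁/L₂ = 257.2

d₁ = 1/p₁ = 1/0.008669″ = 115.35 pc; d₂ = 1/p₂ = 1/0.01384″ = 72.254 pc.
M₁ = m₁ − 5 log₁₀ d₁ + 5 = 3.20 − 10.3101 + 5 = -2.1101.
M₂ = 8.21 − 9.2943 + 5 = 3.9157.
L₁/L₂ = 10^(0.4(M₂ − M₁)) = 10^(0.4 × 6.0258) = 10^2.41032 = 257.23.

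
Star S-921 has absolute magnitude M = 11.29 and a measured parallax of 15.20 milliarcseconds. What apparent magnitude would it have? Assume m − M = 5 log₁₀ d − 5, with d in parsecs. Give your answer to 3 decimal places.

m = 15.381

d = 1/p = 1/0.01520″ = 65.789 pc.
m − M = 5 log₁₀ d − 5 = 5 log₁₀(65.789) − 5 = 9.0908 − 5 = 4.0908.
m = M + (m − M) = 11.29 + 4.0908 = 15.381.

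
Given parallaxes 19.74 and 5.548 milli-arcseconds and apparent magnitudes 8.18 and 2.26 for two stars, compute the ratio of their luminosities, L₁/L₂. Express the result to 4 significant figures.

d₁ = 1/p₁ = 1/0.01974″ = 50.659 pc; d₂ = 1/p₂ = 1/0.005548″ = 180.25 pc.
M₁ = m₁ − 5 log₁₀ d₁ + 5 = 8.18 − 8.5233 + 5 = 4.6567.
M₂ = 2.26 − 11.2794 + 5 = -4.0194.
L₁/L₂ = 10^(0.4(M₂ − M₁)) = 10^(0.4 × (-8.6761)) = 10^(-3.47044) = 0.0003385.

L₁/L₂ = 0.0003385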